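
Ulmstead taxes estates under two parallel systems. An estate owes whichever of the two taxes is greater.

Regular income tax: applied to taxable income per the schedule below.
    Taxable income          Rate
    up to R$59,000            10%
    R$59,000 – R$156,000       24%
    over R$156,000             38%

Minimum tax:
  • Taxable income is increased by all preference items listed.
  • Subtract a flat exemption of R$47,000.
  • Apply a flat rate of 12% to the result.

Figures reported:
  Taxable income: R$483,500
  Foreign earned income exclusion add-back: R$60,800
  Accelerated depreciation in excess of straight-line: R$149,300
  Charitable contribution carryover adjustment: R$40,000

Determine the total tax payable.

R$153,630

Regular income tax:
  R$59,000 × 10% = R$5,900
  R$97,000 × 24% = R$23,280
  R$327,500 × 38% = R$124,450
  → R$153,630

Minimum tax:
  Adjusted income: R$483,500 + R$60,800 + R$149,300 + R$40,000 = R$733,600
  Less exemption R$47,000 → base R$686,600
  R$686,600 × 12% = R$82,392

R$153,630 > R$82,392, so the regular income tax governs.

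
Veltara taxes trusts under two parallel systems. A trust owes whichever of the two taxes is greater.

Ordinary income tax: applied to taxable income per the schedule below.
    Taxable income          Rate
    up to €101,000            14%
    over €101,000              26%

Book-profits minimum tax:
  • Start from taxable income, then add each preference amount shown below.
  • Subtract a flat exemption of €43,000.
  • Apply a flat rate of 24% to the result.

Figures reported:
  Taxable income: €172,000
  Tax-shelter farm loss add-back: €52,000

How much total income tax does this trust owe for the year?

Ordinary income tax:
  €101,000 × 14% = €14,140
  €71,000 × 26% = €18,460
  → €32,600

Book-profits minimum tax:
  Adjusted income: €172,000 + €52,000 = €224,000
  Less exemption €43,000 → base €181,000
  €181,000 × 24% = €43,440

€43,440 > €32,600, so the book-profits minimum tax is the binding amount.

€43,440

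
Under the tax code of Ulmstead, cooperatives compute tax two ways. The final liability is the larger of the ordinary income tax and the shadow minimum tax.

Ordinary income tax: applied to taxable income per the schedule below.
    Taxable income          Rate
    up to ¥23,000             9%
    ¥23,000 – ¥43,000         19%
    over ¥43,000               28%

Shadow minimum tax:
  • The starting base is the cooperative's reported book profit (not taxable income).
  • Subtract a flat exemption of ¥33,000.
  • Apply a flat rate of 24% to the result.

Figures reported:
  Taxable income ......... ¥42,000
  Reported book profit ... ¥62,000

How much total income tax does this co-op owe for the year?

¥6,960

Shadow minimum tax:
  Base (reported book profit): ¥62,000
  Less exemption ¥33,000 → base ¥29,000
  ¥29,000 × 24% = ¥6,960

Ordinary income tax:
  ¥23,000 × 9% = ¥2,070
  ¥19,000 × 19% = ¥3,610
  → ¥5,680

¥6,960 > ¥5,680, so the shadow minimum tax is the binding amount.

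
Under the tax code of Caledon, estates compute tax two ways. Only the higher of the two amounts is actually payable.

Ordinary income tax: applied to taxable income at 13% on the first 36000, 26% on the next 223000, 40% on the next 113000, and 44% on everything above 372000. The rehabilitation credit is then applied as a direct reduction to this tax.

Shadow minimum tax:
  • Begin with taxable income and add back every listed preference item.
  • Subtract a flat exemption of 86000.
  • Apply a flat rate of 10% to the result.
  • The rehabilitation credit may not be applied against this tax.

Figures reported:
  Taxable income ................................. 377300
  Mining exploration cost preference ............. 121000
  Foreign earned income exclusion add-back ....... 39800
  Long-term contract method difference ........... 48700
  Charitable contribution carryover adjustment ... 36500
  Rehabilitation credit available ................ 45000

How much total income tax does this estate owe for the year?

Ordinary income tax:
  36000 × 13% = 4680
  223000 × 26% = 57980
  113000 × 40% = 45200
  5300 × 44% = 2332
  → 110192
  Less rehabilitation credit 45000 → 65192

Shadow minimum tax:
  Adjusted income: 377300 + 121000 + 39800 + 48700 + 36500 = 623300
  Less exemption 86000 → base 537300
  537300 × 10% = 53730

65192 > 53730, so the ordinary income tax governs.

65192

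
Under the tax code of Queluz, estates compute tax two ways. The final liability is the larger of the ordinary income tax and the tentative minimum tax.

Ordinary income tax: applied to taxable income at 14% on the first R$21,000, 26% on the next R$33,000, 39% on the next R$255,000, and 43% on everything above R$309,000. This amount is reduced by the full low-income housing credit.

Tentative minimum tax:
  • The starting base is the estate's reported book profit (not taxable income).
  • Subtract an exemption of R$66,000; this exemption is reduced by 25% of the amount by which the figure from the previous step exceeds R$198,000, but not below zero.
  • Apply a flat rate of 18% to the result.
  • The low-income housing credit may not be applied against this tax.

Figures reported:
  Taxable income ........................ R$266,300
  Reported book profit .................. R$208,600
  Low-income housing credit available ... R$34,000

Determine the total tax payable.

R$60,317

Ordinary income tax:
  R$21,000 × 14% = R$2,940
  R$33,000 × 26% = R$8,580
  R$212,300 × 39% = R$82,797
  → R$94,317
  Less low-income housing credit R$34,000 → R$60,317

Tentative minimum tax:
  Base (reported book profit): R$208,600
  Exemption: R$66,000 − 25% × (R$208,600 − R$198,000) = R$66,000 − R$2,650 = R$63,350
  Base: R$208,600 − R$63,350 = R$145,250
  R$145,250 × 18% = R$26,145

R$60,317 > R$26,145, so the ordinary income tax governs.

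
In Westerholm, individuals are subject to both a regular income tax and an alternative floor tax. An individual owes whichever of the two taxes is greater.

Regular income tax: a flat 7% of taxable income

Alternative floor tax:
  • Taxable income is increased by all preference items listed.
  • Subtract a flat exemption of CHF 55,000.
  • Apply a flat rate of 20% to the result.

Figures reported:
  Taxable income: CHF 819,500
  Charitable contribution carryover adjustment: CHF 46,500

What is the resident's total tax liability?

CHF 162,200

Regular income tax:
  CHF 819,500 × 7% = CHF 57,365

Alternative floor tax:
  Adjusted income: CHF 819,500 + CHF 46,500 = CHF 866,000
  Less exemption CHF 55,000 → base CHF 811,000
  CHF 811,000 × 20% = CHF 162,200

CHF 162,200 > CHF 57,365, so the alternative floor tax is the binding amount.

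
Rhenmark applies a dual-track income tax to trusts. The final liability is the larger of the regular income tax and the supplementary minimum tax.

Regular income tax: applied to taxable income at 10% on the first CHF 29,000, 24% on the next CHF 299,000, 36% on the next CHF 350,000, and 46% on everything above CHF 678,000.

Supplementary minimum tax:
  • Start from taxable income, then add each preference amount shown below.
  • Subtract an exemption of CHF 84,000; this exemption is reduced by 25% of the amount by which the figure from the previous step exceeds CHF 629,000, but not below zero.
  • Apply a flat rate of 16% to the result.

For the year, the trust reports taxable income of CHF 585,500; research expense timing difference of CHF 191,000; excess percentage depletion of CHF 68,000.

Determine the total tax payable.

Supplementary minimum tax:
  Adjusted income: CHF 585,500 + CHF 191,000 + CHF 68,000 = CHF 844,500
  Exemption: CHF 84,000 − 25% × (CHF 844,500 − CHF 629,000) = CHF 84,000 − CHF 53,875 = CHF 30,125
  Base: CHF 844,500 − CHF 30,125 = CHF 814,375
  CHF 814,375 × 16% = CHF 130,300

Regular income tax:
  CHF 29,000 × 10% = CHF 2,900
  CHF 299,000 × 24% = CHF 71,760
  CHF 257,500 × 36% = CHF 92,700
  → CHF 167,360

CHF 167,360 > CHF 130,300, so the regular income tax governs.

CHF 167,360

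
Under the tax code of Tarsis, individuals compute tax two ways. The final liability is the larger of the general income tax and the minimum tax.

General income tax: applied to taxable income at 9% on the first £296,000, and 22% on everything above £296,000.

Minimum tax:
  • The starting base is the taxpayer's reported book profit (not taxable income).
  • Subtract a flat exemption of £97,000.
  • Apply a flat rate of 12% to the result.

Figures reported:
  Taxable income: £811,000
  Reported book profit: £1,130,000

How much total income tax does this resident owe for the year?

Minimum tax:
  Base (reported book profit): £1,130,000
  Less exemption £97,000 → base £1,033,000
  £1,033,000 × 12% = £123,960

General income tax:
  £296,000 × 9% = £26,640
  £515,000 × 22% = £113,300
  → £139,940

£139,940 > £123,960, so the general income tax governs.

£139,940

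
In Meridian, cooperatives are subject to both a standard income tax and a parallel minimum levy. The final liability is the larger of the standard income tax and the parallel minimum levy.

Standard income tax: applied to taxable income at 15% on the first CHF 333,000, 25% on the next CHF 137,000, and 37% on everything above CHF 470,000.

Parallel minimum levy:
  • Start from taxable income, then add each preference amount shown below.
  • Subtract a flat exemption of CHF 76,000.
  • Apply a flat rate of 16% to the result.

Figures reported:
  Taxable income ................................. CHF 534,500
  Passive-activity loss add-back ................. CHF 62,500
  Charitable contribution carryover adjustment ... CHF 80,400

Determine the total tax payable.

CHF 108,065

Standard income tax:
  CHF 333,000 × 15% = CHF 49,950
  CHF 137,000 × 25% = CHF 34,250
  CHF 64,500 × 37% = CHF 23,865
  → CHF 108,065

Parallel minimum levy:
  Adjusted income: CHF 534,500 + CHF 62,500 + CHF 80,400 = CHF 677,400
  Less exemption CHF 76,000 → base CHF 601,400
  CHF 601,400 × 16% = CHF 96,224

CHF 108,065 > CHF 96,224, so the standard income tax governs.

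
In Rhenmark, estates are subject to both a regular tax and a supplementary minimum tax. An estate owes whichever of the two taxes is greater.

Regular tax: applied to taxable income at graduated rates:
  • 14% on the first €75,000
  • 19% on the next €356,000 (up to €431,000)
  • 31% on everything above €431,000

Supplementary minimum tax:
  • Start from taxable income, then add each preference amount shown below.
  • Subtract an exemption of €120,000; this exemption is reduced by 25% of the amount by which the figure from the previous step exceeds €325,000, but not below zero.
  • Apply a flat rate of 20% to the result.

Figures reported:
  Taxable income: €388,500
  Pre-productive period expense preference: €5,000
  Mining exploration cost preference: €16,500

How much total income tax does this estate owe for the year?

Supplementary minimum tax:
  Adjusted income: €388,500 + €5,000 + €16,500 = €410,000
  Exemption: €120,000 − 25% × (€410,000 − €325,000) = €120,000 − €21,250 = €98,750
  Base: €410,000 − €98,750 = €311,250
  €311,250 × 20% = €62,250

Regular tax:
  €75,000 × 14% = €10,500
  €313,500 × 19% = €59,565
  → €70,065

€70,065 > €62,250, so the regular tax governs.

€70,065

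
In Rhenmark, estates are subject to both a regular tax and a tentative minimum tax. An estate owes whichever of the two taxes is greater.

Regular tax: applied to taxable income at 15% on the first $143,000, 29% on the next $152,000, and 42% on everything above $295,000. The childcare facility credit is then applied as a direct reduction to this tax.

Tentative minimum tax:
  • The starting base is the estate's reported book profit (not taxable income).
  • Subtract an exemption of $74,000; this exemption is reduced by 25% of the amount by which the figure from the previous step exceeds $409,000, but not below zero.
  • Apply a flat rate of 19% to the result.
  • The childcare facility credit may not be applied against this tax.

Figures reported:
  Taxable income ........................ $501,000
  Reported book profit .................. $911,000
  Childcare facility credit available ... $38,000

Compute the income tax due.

Regular tax:
  $143,000 × 15% = $21,450
  $152,000 × 29% = $44,080
  $206,000 × 42% = $86,520
  → $152,050
  Less childcare facility credit $38,000 → $114,050

Tentative minimum tax:
  Base (reported book profit): $911,000
  Exemption: 25% × ($911,000 − $409,000) = $125,500 ≥ $74,000, so the exemption is fully phased out
  Base: $911,000 − $0 = $911,000
  $911,000 × 19% = $173,090

$173,090 > $114,050, so the tentative minimum tax is the binding amount.

$173,090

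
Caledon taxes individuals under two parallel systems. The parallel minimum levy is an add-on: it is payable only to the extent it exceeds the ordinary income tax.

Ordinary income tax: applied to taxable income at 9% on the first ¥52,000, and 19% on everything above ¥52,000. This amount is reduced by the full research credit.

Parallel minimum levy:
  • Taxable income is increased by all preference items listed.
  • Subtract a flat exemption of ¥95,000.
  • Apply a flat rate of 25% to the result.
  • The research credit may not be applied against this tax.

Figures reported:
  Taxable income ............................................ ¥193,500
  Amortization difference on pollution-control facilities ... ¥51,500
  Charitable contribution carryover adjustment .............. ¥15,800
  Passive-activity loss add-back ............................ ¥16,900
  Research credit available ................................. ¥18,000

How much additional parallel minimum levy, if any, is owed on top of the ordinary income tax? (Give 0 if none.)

¥32,110

Ordinary income tax:
  ¥52,000 × 9% = ¥4,680
  ¥141,500 × 19% = ¥26,885
  → ¥31,565
  Less research credit ¥18,000 → ¥13,565

Parallel minimum levy:
  Adjusted income: ¥193,500 + ¥51,500 + ¥15,800 + ¥16,900 = ¥277,700
  Less exemption ¥95,000 → base ¥182,700
  ¥182,700 × 25% = ¥45,675

Excess of parallel minimum levy over ordinary income tax: ¥45,675 − ¥13,565 = ¥32,110.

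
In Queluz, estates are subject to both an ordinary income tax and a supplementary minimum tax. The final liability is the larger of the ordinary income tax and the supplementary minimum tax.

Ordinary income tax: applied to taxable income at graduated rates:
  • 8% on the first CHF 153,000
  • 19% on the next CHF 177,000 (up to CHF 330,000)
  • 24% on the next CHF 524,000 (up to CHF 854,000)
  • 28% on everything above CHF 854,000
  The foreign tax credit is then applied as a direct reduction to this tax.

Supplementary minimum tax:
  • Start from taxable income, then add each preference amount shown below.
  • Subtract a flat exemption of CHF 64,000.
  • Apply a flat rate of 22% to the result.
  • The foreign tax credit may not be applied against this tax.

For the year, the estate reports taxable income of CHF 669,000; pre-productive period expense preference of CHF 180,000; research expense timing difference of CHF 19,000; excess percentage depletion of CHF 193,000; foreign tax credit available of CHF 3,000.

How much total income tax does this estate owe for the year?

Ordinary income tax:
  CHF 153,000 × 8% = CHF 12,240
  CHF 177,000 × 19% = CHF 33,630
  CHF 339,000 × 24% = CHF 81,360
  → CHF 127,230
  Less foreign tax credit CHF 3,000 → CHF 124,230

Supplementary minimum tax:
  Adjusted income: CHF 669,000 + CHF 180,000 + CHF 19,000 + CHF 193,000 = CHF 1,061,000
  Less exemption CHF 64,000 → base CHF 997,000
  CHF 997,000 × 22% = CHF 219,340

CHF 219,340 > CHF 124,230, so the supplementary minimum tax is the binding amount.

CHF 219,340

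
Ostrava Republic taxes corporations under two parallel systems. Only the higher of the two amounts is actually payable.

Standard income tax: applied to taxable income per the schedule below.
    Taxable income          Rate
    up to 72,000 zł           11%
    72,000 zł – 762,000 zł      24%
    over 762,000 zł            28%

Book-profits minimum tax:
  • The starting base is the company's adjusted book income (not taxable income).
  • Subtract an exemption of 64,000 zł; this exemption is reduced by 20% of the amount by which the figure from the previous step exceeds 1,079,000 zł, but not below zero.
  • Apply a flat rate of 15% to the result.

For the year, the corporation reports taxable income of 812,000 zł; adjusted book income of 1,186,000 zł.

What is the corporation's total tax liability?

Standard income tax:
  72,000 zł × 11% = 7,920 zł
  690,000 zł × 24% = 165,600 zł
  50,000 zł × 28% = 14,000 zł
  → 187,520 zł

Book-profits minimum tax:
  Base (adjusted book income): 1,186,000 zł
  Exemption: 64,000 zł − 20% × (1,186,000 zł − 1,079,000 zł) = 64,000 zł − 21,400 zł = 42,600 zł
  Base: 1,186,000 zł − 42,600 zł = 1,143,400 zł
  1,143,400 zł × 15% = 171,510 zł

187,520 zł > 171,510 zł, so the standard income tax governs.

187,520 zł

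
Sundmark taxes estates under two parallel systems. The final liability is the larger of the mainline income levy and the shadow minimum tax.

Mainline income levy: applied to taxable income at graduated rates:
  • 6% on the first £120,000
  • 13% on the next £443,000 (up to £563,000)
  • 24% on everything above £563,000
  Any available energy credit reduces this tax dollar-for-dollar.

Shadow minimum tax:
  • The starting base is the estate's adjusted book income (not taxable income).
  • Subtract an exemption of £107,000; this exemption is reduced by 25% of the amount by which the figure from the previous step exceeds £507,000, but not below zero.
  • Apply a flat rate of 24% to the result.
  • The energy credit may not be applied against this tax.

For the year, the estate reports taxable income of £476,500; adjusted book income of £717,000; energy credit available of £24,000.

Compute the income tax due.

£159,000

Shadow minimum tax:
  Base (adjusted book income): £717,000
  Exemption: £107,000 − 25% × (£717,000 − £507,000) = £107,000 − £52,500 = £54,500
  Base: £717,000 − £54,500 = £662,500
  £662,500 × 24% = £159,000

Mainline income levy:
  £120,000 × 6% = £7,200
  £356,500 × 13% = £46,345
  → £53,545
  Less energy credit £24,000 → £29,545

£159,000 > £29,545, so the shadow minimum tax is the binding amount.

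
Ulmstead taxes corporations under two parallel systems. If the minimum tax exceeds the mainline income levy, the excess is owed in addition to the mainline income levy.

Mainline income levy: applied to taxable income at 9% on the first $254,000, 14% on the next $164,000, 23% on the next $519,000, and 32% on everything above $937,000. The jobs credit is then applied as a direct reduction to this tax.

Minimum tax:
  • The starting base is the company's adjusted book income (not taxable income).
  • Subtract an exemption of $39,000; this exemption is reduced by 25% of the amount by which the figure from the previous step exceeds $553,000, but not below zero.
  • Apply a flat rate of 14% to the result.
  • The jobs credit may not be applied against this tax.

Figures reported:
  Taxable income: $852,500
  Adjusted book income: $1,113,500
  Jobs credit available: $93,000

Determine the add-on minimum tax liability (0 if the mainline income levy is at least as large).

Minimum tax:
  Base (adjusted book income): $1,113,500
  Exemption: 25% × ($1,113,500 − $553,000) = $140,125 ≥ $39,000, so the exemption is fully phased out
  Base: $1,113,500 − $0 = $1,113,500
  $1,113,500 × 14% = $155,890

Mainline income levy:
  $254,000 × 9% = $22,860
  $164,000 × 14% = $22,960
  $434,500 × 23% = $99,935
  → $145,755
  Less jobs credit $93,000 → $52,755

Excess of minimum tax over mainline income levy: $155,890 − $52,755 = $103,135.

$103,135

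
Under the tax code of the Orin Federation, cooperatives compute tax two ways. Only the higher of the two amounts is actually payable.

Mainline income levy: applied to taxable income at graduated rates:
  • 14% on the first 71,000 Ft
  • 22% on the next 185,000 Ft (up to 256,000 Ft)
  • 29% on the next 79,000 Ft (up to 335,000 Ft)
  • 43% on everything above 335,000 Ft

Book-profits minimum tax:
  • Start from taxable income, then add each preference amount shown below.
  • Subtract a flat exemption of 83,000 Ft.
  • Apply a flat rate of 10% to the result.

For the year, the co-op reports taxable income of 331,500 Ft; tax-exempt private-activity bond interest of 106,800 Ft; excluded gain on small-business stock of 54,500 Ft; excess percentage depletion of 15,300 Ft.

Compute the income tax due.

Mainline income levy:
  71,000 Ft × 14% = 9,940 Ft
  185,000 Ft × 22% = 40,700 Ft
  75,500 Ft × 29% = 21,895 Ft
  → 72,535 Ft

Book-profits minimum tax:
  Adjusted income: 331,500 Ft + 106,800 Ft + 54,500 Ft + 15,300 Ft = 508,100 Ft
  Less exemption 83,000 Ft → base 425,100 Ft
  425,100 Ft × 10% = 42,510 Ft

72,535 Ft > 42,510 Ft, so the mainline income levy governs.

72,535 Ft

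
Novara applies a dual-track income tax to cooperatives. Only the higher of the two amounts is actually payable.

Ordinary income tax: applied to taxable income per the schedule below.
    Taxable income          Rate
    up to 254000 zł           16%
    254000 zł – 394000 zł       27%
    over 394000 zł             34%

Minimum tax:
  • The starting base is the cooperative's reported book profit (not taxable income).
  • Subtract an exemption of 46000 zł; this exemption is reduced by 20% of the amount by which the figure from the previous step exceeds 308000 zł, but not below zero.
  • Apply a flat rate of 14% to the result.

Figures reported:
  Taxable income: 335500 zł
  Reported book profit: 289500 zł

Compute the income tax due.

62645 zł

Minimum tax:
  Base (reported book profit): 289500 zł
  Exemption: 289500 zł ≤ 308000 zł, so full 46000 zł applies
  Base: 289500 zł − 46000 zł = 243500 zł
  243500 zł × 14% = 34090 zł

Ordinary income tax:
  254000 zł × 16% = 40640 zł
  81500 zł × 27% = 22005 zł
  → 62645 zł

62645 zł > 34090 zł, so the ordinary income tax governs.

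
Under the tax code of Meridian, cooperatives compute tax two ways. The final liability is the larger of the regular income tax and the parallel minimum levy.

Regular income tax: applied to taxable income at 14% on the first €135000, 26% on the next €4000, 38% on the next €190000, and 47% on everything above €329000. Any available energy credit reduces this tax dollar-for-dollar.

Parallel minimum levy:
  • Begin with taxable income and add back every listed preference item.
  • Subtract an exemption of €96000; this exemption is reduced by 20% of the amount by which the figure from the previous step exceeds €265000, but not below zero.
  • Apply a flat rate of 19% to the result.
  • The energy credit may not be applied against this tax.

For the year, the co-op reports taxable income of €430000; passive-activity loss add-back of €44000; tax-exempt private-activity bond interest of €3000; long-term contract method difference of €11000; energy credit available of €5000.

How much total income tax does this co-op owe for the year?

Regular income tax:
  €135000 × 14% = €18900
  €4000 × 26% = €1040
  €190000 × 38% = €72200
  €101000 × 47% = €47470
  → €139610
  Less energy credit €5000 → €134610

Parallel minimum levy:
  Adjusted income: €430000 + €44000 + €3000 + €11000 = €488000
  Exemption: €96000 − 20% × (€488000 − €265000) = €96000 − €44600 = €51400
  Base: €488000 − €51400 = €436600
  €436600 × 19% = €82954

€134610 > €82954, so the regular income tax governs.

€134610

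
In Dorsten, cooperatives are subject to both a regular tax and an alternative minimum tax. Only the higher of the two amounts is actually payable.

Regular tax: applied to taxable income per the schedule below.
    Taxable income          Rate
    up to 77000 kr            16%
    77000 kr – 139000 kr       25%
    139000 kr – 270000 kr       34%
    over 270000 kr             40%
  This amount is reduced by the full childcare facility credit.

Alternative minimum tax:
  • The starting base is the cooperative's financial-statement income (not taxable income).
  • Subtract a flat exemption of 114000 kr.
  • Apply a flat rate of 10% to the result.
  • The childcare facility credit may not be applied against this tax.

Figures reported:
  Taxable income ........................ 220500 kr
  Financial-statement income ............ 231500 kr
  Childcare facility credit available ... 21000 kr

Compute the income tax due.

34530 kr

Regular tax:
  77000 kr × 16% = 12320 kr
  62000 kr × 25% = 15500 kr
  81500 kr × 34% = 27710 kr
  → 55530 kr
  Less childcare facility credit 21000 kr → 34530 kr

Alternative minimum tax:
  Base (financial-statement income): 231500 kr
  Less exemption 114000 kr → base 117500 kr
  117500 kr × 10% = 11750 kr

34530 kr > 11750 kr, so the regular tax governs.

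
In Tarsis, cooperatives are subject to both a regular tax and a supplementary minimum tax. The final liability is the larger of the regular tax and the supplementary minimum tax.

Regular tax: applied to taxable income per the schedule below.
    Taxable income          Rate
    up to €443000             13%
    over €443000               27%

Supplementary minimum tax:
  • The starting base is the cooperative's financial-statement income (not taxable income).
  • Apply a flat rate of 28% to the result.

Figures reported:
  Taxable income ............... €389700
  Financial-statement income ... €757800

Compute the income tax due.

Supplementary minimum tax:
  Base (financial-statement income): €757800
  €757800 × 28% = €212184

Regular tax:
  €389700 × 13% = €50661

€212184 > €50661, so the supplementary minimum tax is the binding amount.

€212184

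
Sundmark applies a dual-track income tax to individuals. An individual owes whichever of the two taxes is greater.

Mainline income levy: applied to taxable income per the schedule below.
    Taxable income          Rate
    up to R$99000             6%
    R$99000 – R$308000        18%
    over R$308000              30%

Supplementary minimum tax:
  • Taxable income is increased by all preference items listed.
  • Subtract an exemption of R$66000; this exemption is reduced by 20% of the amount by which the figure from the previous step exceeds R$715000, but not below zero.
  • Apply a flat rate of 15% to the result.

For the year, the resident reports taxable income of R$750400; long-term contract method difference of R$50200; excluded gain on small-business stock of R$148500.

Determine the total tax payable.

Supplementary minimum tax:
  Adjusted income: R$750400 + R$50200 + R$148500 = R$949100
  Exemption: R$66000 − 20% × (R$949100 − R$715000) = R$66000 − R$46820 = R$19180
  Base: R$949100 − R$19180 = R$929920
  R$929920 × 15% = R$139488

Mainline income levy:
  R$99000 × 6% = R$5940
  R$209000 × 18% = R$37620
  R$442400 × 30% = R$132720
  → R$176280

R$176280 > R$139488, so the mainline income levy governs.

R$176280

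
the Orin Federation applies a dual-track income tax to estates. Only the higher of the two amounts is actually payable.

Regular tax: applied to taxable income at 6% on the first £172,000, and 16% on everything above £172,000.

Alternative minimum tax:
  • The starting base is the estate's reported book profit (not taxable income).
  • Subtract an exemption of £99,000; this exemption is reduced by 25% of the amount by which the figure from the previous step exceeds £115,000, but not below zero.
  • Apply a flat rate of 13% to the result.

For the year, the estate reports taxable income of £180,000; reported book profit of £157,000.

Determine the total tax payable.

£11,600

Regular tax:
  £172,000 × 6% = £10,320
  £8,000 × 16% = £1,280
  → £11,600

Alternative minimum tax:
  Base (reported book profit): £157,000
  Exemption: £99,000 − 25% × (£157,000 − £115,000) = £99,000 − £10,500 = £88,500
  Base: £157,000 − £88,500 = £68,500
  £68,500 × 13% = £8,905

£11,600 > £8,905, so the regular tax governs.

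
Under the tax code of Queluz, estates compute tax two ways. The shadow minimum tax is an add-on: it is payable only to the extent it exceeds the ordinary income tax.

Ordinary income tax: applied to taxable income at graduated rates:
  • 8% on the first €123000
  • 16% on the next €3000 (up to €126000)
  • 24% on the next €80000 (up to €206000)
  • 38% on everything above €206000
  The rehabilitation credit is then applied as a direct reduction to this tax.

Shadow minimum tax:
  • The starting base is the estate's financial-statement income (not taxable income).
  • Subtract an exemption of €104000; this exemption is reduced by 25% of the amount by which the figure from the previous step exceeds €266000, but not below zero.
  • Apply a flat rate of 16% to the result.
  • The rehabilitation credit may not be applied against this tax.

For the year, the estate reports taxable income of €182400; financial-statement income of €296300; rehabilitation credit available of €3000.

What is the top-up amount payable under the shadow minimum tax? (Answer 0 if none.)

€11124

Shadow minimum tax:
  Base (financial-statement income): €296300
  Exemption: €104000 − 25% × (€296300 − €266000) = €104000 − €7575 = €96425
  Base: €296300 − €96425 = €199875
  €199875 × 16% = €31980

Ordinary income tax:
  €123000 × 8% = €9840
  €3000 × 16% = €480
  €56400 × 24% = €13536
  → €23856
  Less rehabilitation credit €3000 → €20856

Excess of shadow minimum tax over ordinary income tax: €31980 − €20856 = €11124.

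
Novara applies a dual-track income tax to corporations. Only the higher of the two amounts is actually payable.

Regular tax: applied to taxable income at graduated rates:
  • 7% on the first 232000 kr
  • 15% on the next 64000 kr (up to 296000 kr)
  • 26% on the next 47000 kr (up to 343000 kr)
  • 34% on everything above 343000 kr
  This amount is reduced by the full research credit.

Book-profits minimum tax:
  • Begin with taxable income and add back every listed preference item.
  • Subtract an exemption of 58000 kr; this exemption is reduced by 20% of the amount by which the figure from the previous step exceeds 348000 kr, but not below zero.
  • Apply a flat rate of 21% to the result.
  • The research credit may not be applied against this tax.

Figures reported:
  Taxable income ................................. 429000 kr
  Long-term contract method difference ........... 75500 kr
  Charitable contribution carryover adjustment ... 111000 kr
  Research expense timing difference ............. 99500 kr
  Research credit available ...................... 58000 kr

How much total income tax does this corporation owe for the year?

Book-profits minimum tax:
  Adjusted income: 429000 kr + 75500 kr + 111000 kr + 99500 kr = 715000 kr
  Exemption: 20% × (715000 kr − 348000 kr) = 73400 kr ≥ 58000 kr, so the exemption is fully phased out
  Base: 715000 kr − 0 kr = 715000 kr
  715000 kr × 21% = 150150 kr

Regular tax:
  232000 kr × 7% = 16240 kr
  64000 kr × 15% = 9600 kr
  47000 kr × 26% = 12220 kr
  86000 kr × 34% = 29240 kr
  → 67300 kr
  Less research credit 58000 kr → 9300 kr

150150 kr > 9300 kr, so the book-profits minimum tax is the binding amount.

150150 kr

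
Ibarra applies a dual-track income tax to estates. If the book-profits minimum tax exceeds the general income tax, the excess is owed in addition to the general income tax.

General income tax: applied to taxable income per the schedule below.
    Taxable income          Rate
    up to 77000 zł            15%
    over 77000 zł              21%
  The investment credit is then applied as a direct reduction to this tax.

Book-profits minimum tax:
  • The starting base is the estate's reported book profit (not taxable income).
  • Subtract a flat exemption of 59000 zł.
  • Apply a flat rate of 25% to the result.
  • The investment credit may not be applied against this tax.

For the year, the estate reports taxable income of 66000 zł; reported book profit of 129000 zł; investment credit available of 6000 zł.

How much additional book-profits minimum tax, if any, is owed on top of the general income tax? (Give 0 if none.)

Book-profits minimum tax:
  Base (reported book profit): 129000 zł
  Less exemption 59000 zł → base 70000 zł
  70000 zł × 25% = 17500 zł

General income tax:
  66000 zł × 15% = 9900 zł
  Less investment credit 6000 zł → 3900 zł

Excess of book-profits minimum tax over general income tax: 17500 zł − 3900 zł = 13600 zł.

13600 zł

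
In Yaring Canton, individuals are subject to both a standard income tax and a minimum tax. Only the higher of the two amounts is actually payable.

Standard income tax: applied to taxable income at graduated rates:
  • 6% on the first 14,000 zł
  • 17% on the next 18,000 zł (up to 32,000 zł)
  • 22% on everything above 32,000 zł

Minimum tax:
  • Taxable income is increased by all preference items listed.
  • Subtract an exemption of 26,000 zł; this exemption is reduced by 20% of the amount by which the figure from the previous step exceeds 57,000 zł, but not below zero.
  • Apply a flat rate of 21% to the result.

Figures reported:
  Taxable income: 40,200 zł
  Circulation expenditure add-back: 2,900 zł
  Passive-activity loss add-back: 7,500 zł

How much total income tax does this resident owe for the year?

5,704 zł

Standard income tax:
  14,000 zł × 6% = 840 zł
  18,000 zł × 17% = 3,060 zł
  8,200 zł × 22% = 1,804 zł
  → 5,704 zł

Minimum tax:
  Adjusted income: 40,200 zł + 2,900 zł + 7,500 zł = 50,600 zł
  Exemption: 50,600 zł ≤ 57,000 zł, so full 26,000 zł applies
  Base: 50,600 zł − 26,000 zł = 24,600 zł
  24,600 zł × 21% = 5,166 zł

5,704 zł > 5,166 zł, so the standard income tax governs.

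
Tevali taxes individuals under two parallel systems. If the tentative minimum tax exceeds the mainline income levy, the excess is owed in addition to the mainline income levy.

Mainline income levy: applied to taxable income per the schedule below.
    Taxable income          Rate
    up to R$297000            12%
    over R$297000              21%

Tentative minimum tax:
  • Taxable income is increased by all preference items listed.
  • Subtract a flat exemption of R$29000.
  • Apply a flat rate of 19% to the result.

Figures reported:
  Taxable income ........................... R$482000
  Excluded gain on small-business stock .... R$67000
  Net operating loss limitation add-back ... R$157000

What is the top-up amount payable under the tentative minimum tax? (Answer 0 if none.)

R$54140

Tentative minimum tax:
  Adjusted income: R$482000 + R$67000 + R$157000 = R$706000
  Less exemption R$29000 → base R$677000
  R$677000 × 19% = R$128630

Mainline income levy:
  R$297000 × 12% = R$35640
  R$185000 × 21% = R$38850
  → R$74490

Excess of tentative minimum tax over mainline income levy: R$128630 − R$74490 = R$54140.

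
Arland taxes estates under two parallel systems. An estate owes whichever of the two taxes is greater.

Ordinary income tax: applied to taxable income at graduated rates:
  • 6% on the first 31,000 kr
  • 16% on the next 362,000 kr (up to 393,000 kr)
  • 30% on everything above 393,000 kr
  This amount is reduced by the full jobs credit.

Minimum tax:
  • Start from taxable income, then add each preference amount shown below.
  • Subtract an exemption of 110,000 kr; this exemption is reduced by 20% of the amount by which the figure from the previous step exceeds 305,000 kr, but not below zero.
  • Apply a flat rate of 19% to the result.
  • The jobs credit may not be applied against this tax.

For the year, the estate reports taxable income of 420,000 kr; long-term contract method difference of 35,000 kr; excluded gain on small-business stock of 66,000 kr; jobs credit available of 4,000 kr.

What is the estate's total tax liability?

86,298 kr

Ordinary income tax:
  31,000 kr × 6% = 1,860 kr
  362,000 kr × 16% = 57,920 kr
  27,000 kr × 30% = 8,100 kr
  → 67,880 kr
  Less jobs credit 4,000 kr → 63,880 kr

Minimum tax:
  Adjusted income: 420,000 kr + 35,000 kr + 66,000 kr = 521,000 kr
  Exemption: 110,000 kr − 20% × (521,000 kr − 305,000 kr) = 110,000 kr − 43,200 kr = 66,800 kr
  Base: 521,000 kr − 66,800 kr = 454,200 kr
  454,200 kr × 19% = 86,298 kr

86,298 kr > 63,880 kr, so the minimum tax is the binding amount.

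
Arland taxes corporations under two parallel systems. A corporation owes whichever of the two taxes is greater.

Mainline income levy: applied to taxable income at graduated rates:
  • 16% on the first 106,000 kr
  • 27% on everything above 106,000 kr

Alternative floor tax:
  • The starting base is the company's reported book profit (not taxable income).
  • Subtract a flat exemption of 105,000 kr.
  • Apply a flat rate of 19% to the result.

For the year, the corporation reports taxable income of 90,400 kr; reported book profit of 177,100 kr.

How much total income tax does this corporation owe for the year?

Mainline income levy:
  90,400 kr × 16% = 14,464 kr

Alternative floor tax:
  Base (reported book profit): 177,100 kr
  Less exemption 105,000 kr → base 72,100 kr
  72,100 kr × 19% = 13,699 kr

14,464 kr > 13,699 kr, so the mainline income levy governs.

14,464 kr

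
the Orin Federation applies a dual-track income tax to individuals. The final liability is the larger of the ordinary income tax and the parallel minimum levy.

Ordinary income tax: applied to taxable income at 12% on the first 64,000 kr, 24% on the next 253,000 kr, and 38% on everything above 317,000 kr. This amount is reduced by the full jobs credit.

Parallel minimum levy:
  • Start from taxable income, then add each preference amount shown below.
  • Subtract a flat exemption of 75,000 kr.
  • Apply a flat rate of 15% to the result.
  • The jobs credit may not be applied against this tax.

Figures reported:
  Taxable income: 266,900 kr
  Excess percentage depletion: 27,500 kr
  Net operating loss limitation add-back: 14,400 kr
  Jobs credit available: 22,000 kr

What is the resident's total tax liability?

35,070 kr

Parallel minimum levy:
  Adjusted income: 266,900 kr + 27,500 kr + 14,400 kr = 308,800 kr
  Less exemption 75,000 kr → base 233,800 kr
  233,800 kr × 15% = 35,070 kr

Ordinary income tax:
  64,000 kr × 12% = 7,680 kr
  202,900 kr × 24% = 48,696 kr
  → 56,376 kr
  Less jobs credit 22,000 kr → 34,376 kr

35,070 kr > 34,376 kr, so the parallel minimum levy is the binding amount.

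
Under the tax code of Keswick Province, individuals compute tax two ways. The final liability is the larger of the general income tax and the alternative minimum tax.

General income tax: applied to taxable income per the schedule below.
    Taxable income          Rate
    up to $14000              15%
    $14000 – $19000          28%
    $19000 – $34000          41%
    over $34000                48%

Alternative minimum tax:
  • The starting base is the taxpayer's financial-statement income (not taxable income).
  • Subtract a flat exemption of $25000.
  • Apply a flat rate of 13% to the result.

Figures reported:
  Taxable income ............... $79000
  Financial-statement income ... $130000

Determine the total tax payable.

$31250

Alternative minimum tax:
  Base (financial-statement income): $130000
  Less exemption $25000 → base $105000
  $105000 × 13% = $13650

General income tax:
  $14000 × 15% = $2100
  $5000 × 28% = $1400
  $15000 × 41% = $6150
  $45000 × 48% = $21600
  → $31250

$31250 > $13650, so the general income tax governs.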